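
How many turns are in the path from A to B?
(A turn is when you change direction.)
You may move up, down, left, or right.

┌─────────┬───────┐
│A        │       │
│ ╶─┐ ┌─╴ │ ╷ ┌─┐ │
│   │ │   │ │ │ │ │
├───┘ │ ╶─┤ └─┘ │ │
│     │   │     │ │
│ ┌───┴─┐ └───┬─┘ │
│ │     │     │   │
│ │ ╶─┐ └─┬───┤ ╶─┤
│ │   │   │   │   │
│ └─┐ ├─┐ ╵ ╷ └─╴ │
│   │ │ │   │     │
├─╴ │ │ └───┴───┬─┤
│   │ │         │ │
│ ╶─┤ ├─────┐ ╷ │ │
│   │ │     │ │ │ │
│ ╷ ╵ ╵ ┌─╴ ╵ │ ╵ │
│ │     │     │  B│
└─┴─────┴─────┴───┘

Directions: right, right, down, down, left, left, down, down, down, right, down, left, down, right, down, right, right, up, right, right, down, right, up, up, right, down, down, right
Number of turns: 18

Solution:

┌─────────┬───────┐
│A → ↓    │       │
│ ╶─┐ ┌─╴ │ ╷ ┌─┐ │
│   │↓│   │ │ │ │ │
├───┘ │ ╶─┤ └─┘ │ │
│↓ ← ↲│   │     │ │
│ ┌───┴─┐ └───┬─┘ │
│↓│     │     │   │
│ │ ╶─┐ └─┬───┤ ╶─┤
│↓│   │   │   │   │
│ └─┐ ├─┐ ╵ ╷ └─╴ │
│↳ ↓│ │ │   │     │
├─╴ │ │ └───┴───┬─┤
│↓ ↲│ │      ↱ ↓│ │
│ ╶─┤ ├─────┐ ╷ │ │
│↳ ↓│ │↱ → ↓│↑│↓│ │
│ ╷ ╵ ╵ ┌─╴ ╵ │ ╵ │
│ │↳ → ↑│  ↳ ↑│↳ B│
└─┴─────┴─────┴───┘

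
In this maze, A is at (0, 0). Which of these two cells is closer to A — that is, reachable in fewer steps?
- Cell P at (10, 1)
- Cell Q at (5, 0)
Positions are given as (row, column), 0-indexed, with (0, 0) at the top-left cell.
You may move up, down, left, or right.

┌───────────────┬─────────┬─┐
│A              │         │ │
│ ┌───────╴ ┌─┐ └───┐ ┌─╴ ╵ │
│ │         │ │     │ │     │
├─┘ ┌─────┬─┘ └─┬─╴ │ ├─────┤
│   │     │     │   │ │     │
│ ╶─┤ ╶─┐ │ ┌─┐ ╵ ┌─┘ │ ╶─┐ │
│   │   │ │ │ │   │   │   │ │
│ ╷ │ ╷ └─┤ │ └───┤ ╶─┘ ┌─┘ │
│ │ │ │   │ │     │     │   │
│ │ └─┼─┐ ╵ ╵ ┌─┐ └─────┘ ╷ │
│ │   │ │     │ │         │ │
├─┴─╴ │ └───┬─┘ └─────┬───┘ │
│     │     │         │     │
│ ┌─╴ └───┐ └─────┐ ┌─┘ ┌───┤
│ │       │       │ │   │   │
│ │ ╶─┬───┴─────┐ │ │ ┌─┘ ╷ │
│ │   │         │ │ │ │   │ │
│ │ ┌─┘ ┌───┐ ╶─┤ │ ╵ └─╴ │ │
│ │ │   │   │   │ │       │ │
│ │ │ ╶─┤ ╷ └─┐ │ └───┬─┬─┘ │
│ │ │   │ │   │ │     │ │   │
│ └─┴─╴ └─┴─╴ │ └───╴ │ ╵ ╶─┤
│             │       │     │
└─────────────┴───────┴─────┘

Shortest path A → P at (10, 1): 23 steps
Shortest path A → Q at (5, 0): 15 steps

Q is closer (15 steps vs 23 steps).

Path to P:

┌───────────────┬─────────┬─┐
│A → → → → ↓    │         │ │
│ ┌───────╴ ┌─┐ └───┐ ┌─╴ ╵ │
│ │↓ ← ← ← ↲│ │     │ │     │
├─┘ ┌─────┬─┘ └─┬─╴ │ ├─────┤
│↓ ↲│     │     │   │ │     │
│ ╶─┤ ╶─┐ │ ┌─┐ ╵ ┌─┘ │ ╶─┐ │
│↳ ↓│   │ │ │ │   │   │   │ │
│ ╷ │ ╷ └─┤ │ └───┤ ╶─┘ ┌─┘ │
│ │↓│ │   │ │     │     │   │
│ │ └─┼─┐ ╵ ╵ ┌─┐ └─────┘ ╷ │
│ │↳ ↓│ │     │ │         │ │
├─┴─╴ │ └───┬─┘ └─────┬───┘ │
│    ↓│     │         │     │
│ ┌─╴ └───┐ └─────┐ ┌─┘ ┌───┤
│ │↓ ↲    │       │ │   │   │
│ │ ╶─┬───┴─────┐ │ │ ┌─┘ ╷ │
│ │↓  │         │ │ │ │   │ │
│ │ ┌─┘ ┌───┐ ╶─┤ │ ╵ └─╴ │ │
│ │↓│   │   │   │ │       │ │
│ │ │ ╶─┤ ╷ └─┐ │ └───┬─┬─┘ │
│ │P│   │ │   │ │     │ │   │
│ └─┴─╴ └─┴─╴ │ └───╴ │ ╵ ╶─┤
│             │       │     │
└─────────────┴───────┴─────┘

Path to Q:

┌───────────────┬─────────┬─┐
│A → → → → ↓    │         │ │
│ ┌───────╴ ┌─┐ └───┐ ┌─╴ ╵ │
│ │↓ ← ← ← ↲│ │     │ │     │
├─┘ ┌─────┬─┘ └─┬─╴ │ ├─────┤
│↓ ↲│     │     │   │ │     │
│ ╶─┤ ╶─┐ │ ┌─┐ ╵ ┌─┘ │ ╶─┐ │
│↓  │   │ │ │ │   │   │   │ │
│ ╷ │ ╷ └─┤ │ └───┤ ╶─┘ ┌─┘ │
│↓│ │ │   │ │     │     │   │
│ │ └─┼─┐ ╵ ╵ ┌─┐ └─────┘ ╷ │
│Q│   │ │     │ │         │ │
├─┴─╴ │ └───┬─┘ └─────┬───┘ │
│     │     │         │     │
│ ┌─╴ └───┐ └─────┐ ┌─┘ ┌───┤
│ │       │       │ │   │   │
│ │ ╶─┬───┴─────┐ │ │ ┌─┘ ╷ │
│ │   │         │ │ │ │   │ │
│ │ ┌─┘ ┌───┐ ╶─┤ │ ╵ └─╴ │ │
│ │ │   │   │   │ │       │ │
│ │ │ ╶─┤ ╷ └─┐ │ └───┬─┬─┘ │
│ │ │   │ │   │ │     │ │   │
│ └─┴─╴ └─┴─╴ │ └───╴ │ ╵ ╶─┤
│             │       │     │
└─────────────┴───────┴─────┘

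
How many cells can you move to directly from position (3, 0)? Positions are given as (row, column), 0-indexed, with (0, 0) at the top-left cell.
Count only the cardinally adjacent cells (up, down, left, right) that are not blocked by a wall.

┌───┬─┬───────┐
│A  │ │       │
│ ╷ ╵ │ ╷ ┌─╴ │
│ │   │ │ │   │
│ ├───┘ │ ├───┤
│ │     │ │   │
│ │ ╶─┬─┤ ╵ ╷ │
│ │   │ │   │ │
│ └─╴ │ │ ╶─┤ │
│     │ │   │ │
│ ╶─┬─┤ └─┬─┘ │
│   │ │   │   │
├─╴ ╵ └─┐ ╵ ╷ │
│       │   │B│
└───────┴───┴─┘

Checking passable neighbors of (3, 0):
Neighbors: (2, 0), (4, 0)
Count: 2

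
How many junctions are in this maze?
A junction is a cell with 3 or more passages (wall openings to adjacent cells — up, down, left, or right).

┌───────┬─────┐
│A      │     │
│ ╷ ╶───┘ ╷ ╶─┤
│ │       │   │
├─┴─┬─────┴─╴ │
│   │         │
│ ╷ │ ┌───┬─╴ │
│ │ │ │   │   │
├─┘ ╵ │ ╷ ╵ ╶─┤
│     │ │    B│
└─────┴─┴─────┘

Checking each cell for number of passages:

Junctions found (3+ passages):
  (0, 1): 3 passages
  (0, 5): 3 passages
  (2, 6): 3 passages
  (4, 1): 3 passages
  (4, 5): 3 passages
Total junctions: 5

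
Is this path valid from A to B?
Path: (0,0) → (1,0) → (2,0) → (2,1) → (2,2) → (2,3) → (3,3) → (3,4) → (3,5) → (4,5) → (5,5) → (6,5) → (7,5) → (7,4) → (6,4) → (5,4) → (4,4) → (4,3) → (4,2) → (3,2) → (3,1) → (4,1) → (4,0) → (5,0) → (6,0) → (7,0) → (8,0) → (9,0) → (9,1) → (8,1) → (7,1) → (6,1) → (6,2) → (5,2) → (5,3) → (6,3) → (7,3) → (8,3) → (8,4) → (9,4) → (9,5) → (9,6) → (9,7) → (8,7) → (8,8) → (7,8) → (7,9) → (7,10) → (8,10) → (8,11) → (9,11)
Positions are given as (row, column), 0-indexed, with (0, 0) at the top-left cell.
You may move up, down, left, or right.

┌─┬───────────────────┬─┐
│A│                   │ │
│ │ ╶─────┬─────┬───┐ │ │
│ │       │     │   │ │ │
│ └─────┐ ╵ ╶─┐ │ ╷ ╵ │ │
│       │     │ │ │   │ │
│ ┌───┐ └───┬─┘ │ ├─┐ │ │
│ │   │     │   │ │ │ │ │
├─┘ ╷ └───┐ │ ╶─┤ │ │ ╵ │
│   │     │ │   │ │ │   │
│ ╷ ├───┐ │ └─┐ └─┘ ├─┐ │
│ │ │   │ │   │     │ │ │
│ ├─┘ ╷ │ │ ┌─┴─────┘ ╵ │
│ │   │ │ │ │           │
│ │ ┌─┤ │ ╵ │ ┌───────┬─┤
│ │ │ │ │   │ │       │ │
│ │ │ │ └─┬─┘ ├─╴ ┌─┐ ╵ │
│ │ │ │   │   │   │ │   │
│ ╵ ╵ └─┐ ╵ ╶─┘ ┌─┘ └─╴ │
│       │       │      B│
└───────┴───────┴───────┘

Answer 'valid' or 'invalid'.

Checking path validity:
Result: All consecutive moves are passable.

valid

Correct solution:

┌─┬───────────────────┬─┐
│A│                   │ │
│ │ ╶─────┬─────┬───┐ │ │
│↓│       │     │   │ │ │
│ └─────┐ ╵ ╶─┐ │ ╷ ╵ │ │
│↳ → → ↓│     │ │ │   │ │
│ ┌───┐ └───┬─┘ │ ├─┐ │ │
│ │↓ ↰│↳ → ↓│   │ │ │ │ │
├─┘ ╷ └───┐ │ ╶─┤ │ │ ╵ │
│↓ ↲│↑ ← ↰│↓│   │ │ │   │
│ ╷ ├───┐ │ └─┐ └─┘ ├─┐ │
│↓│ │↱ ↓│↑│↓  │     │ │ │
│ ├─┘ ╷ │ │ ┌─┴─────┘ ╵ │
│↓│↱ ↑│↓│↑│↓│           │
│ │ ┌─┤ │ ╵ │ ┌───────┬─┤
│↓│↑│ │↓│↑ ↲│ │  ↱ → ↓│ │
│ │ │ │ └─┬─┘ ├─╴ ┌─┐ ╵ │
│↓│↑│ │↳ ↓│   │↱ ↑│ │↳ ↓│
│ ╵ ╵ └─┐ ╵ ╶─┘ ┌─┘ └─╴ │
│↳ ↑    │↳ → → ↑│      B│
└───────┴───────┴───────┘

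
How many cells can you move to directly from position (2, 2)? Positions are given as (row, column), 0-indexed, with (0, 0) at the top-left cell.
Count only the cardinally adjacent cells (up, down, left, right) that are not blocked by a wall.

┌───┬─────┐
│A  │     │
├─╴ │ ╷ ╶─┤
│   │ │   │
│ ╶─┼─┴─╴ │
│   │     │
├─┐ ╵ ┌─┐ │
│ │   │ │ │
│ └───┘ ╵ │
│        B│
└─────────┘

Checking passable neighbors of (2, 2):
Neighbors: (3, 2), (2, 3)
Count: 2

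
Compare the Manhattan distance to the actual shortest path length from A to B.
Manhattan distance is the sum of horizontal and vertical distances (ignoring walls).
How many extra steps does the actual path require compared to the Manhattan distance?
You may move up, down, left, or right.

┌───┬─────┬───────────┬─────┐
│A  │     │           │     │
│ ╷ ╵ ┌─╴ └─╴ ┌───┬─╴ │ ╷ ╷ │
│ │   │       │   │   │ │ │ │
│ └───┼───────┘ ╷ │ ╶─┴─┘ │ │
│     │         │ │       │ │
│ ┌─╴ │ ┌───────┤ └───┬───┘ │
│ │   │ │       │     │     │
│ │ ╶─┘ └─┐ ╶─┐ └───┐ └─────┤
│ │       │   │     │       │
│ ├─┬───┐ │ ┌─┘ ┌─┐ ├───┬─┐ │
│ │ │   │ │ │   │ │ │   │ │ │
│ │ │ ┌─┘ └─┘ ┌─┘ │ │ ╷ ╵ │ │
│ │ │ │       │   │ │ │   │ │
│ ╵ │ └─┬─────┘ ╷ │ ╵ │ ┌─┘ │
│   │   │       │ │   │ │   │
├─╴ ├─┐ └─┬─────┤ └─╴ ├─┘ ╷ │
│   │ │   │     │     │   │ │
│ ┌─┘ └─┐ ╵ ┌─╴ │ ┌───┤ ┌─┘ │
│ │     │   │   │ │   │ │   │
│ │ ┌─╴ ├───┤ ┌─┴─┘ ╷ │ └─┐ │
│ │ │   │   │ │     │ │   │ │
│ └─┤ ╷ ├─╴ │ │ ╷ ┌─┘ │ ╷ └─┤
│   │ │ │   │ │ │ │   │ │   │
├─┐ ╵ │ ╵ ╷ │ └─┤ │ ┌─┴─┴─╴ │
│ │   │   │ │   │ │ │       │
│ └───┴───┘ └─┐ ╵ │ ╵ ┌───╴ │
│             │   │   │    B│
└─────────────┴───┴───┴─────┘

Manhattan distance: |13 - 0| + |13 - 0| = 26
Actual path length: 38
Extra steps: 38 - 26 = 12

Solution:

┌───┬─────┬───────────┬─────┐
│A  │     │           │     │
│ ╷ ╵ ┌─╴ └─╴ ┌───┬─╴ │ ╷ ╷ │
│↓│   │       │↱ ↓│   │ │ │ │
│ └───┼───────┘ ╷ │ ╶─┴─┘ │ │
│↳ → ↓│↱ → → → ↑│↓│       │ │
│ ┌─╴ │ ┌───────┤ └───┬───┘ │
│ │↓ ↲│↑│       │↳ → ↓│     │
│ │ ╶─┘ └─┐ ╶─┐ └───┐ └─────┤
│ │↳ → ↑  │   │     │↳ → → ↓│
│ ├─┬───┐ │ ┌─┘ ┌─┐ ├───┬─┐ │
│ │ │   │ │ │   │ │ │   │ │↓│
│ │ │ ┌─┘ └─┘ ┌─┘ │ │ ╷ ╵ │ │
│ │ │ │       │   │ │ │   │↓│
│ ╵ │ └─┬─────┘ ╷ │ ╵ │ ┌─┘ │
│   │   │       │ │   │ │↓ ↲│
├─╴ ├─┐ └─┬─────┤ └─╴ ├─┘ ╷ │
│   │ │   │     │     │↓ ↲│ │
│ ┌─┘ └─┐ ╵ ┌─╴ │ ┌───┤ ┌─┘ │
│ │     │   │   │ │   │↓│   │
│ │ ┌─╴ ├───┤ ┌─┴─┘ ╷ │ └─┐ │
│ │ │   │   │ │     │ │↳ ↓│ │
│ └─┤ ╷ ├─╴ │ │ ╷ ┌─┘ │ ╷ └─┤
│   │ │ │   │ │ │ │   │ │↳ ↓│
├─┐ ╵ │ ╵ ╷ │ └─┤ │ ┌─┴─┴─╴ │
│ │   │   │ │   │ │ │      ↓│
│ └───┴───┘ └─┐ ╵ │ ╵ ┌───╴ │
│             │   │   │    B│
└─────────────┴───┴───┴─────┘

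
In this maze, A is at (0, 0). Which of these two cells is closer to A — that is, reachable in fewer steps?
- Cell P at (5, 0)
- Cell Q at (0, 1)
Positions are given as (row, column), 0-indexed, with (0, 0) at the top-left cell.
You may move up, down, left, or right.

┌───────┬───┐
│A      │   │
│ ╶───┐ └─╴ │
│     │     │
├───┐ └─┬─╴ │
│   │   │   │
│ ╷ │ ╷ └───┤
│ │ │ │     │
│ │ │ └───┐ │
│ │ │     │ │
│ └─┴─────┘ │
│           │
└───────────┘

Shortest path A → P at (5, 0): 15 steps
Shortest path A → Q at (0, 1): 1 steps

Q is closer (1 steps vs 15 steps).

Path to P:

┌───────┬───┐
│A      │   │
│ ╶───┐ └─╴ │
│↳ → ↓│     │
├───┐ └─┬─╴ │
│   │↳ ↓│   │
│ ╷ │ ╷ └───┤
│ │ │ │↳ → ↓│
│ │ │ └───┐ │
│ │ │     │↓│
│ └─┴─────┘ │
│P ← ← ← ← ↲│
└───────────┘

Path to Q:

┌───────┬───┐
│A Q    │   │
│ ╶───┐ └─╴ │
│     │     │
├───┐ └─┬─╴ │
│   │   │   │
│ ╷ │ ╷ └───┤
│ │ │ │     │
│ │ │ └───┐ │
│ │ │     │ │
│ └─┴─────┘ │
│           │
└───────────┘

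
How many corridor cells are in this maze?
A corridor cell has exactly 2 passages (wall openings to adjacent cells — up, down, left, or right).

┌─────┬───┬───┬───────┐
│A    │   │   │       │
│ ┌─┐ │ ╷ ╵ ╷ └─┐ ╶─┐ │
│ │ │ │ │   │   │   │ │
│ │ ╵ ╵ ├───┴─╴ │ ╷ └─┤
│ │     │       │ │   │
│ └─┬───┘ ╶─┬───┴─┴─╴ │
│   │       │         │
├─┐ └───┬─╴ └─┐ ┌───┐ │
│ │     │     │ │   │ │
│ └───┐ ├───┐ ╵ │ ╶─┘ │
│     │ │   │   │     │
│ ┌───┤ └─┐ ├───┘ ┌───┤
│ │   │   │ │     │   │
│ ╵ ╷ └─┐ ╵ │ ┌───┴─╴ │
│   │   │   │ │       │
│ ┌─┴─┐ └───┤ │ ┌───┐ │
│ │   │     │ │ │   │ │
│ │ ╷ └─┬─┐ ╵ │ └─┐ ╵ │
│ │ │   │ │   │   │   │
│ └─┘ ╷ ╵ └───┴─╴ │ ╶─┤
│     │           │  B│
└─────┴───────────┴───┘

Counting cells with exactly 2 passages:
Total corridor cells: 91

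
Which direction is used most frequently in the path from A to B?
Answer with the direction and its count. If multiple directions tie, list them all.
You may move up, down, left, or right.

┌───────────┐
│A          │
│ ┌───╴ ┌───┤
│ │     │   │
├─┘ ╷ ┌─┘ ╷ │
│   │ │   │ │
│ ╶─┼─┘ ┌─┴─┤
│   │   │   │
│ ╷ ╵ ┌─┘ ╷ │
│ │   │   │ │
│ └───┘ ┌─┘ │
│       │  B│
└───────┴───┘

Directions: right, right, right, down, left, left, down, left, down, down, down, right, right, right, up, right, up, right, down, down
Counts: {'right': 8, 'down': 7, 'left': 3, 'up': 2}
Most common: right (8 times)

Solution:

┌───────────┐
│A → → ↓    │
│ ┌───╴ ┌───┤
│ │↓ ← ↲│   │
├─┘ ╷ ┌─┘ ╷ │
│↓ ↲│ │   │ │
│ ╶─┼─┘ ┌─┴─┤
│↓  │   │↱ ↓│
│ ╷ ╵ ┌─┘ ╷ │
│↓│   │↱ ↑│↓│
│ └───┘ ┌─┘ │
│↳ → → ↑│  B│
└───────┴───┘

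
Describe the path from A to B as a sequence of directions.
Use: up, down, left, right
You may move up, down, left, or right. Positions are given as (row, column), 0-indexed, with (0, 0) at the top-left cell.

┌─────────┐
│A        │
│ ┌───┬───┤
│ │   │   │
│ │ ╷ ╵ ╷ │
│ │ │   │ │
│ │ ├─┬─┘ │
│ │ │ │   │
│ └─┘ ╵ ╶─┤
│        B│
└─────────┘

Finding the path and converting it to directions:
Path through cells: (0,0) → (1,0) → (2,0) → (3,0) → (4,0) → (4,1) → (4,2) → (4,3) → (4,4)
Directions: down, down, down, down, right, right, right, right

Solution:

┌─────────┐
│A        │
│ ┌───┬───┤
│↓│   │   │
│ │ ╷ ╵ ╷ │
│↓│ │   │ │
│ │ ├─┬─┘ │
│↓│ │ │   │
│ └─┘ ╵ ╶─┤
│↳ → → → B│
└─────────┘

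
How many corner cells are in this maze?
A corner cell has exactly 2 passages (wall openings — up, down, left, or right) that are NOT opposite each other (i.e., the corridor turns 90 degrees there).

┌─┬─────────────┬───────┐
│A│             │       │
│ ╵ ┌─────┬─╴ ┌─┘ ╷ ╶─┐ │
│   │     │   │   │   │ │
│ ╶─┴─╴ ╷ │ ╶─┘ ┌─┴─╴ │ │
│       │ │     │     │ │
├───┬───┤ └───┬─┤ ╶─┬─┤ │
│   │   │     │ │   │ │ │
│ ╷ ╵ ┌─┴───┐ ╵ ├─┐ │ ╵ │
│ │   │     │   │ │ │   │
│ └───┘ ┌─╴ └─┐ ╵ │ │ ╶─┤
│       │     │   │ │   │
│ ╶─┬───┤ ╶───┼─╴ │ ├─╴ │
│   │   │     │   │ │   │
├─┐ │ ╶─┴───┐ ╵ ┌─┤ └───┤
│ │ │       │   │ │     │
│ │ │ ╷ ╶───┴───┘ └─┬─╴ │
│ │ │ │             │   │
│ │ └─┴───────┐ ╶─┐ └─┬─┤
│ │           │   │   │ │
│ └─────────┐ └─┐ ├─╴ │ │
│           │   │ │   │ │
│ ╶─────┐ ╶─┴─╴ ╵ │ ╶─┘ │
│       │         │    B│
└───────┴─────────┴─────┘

Counting corner cells (2 non-opposite passages):
Total corners: 65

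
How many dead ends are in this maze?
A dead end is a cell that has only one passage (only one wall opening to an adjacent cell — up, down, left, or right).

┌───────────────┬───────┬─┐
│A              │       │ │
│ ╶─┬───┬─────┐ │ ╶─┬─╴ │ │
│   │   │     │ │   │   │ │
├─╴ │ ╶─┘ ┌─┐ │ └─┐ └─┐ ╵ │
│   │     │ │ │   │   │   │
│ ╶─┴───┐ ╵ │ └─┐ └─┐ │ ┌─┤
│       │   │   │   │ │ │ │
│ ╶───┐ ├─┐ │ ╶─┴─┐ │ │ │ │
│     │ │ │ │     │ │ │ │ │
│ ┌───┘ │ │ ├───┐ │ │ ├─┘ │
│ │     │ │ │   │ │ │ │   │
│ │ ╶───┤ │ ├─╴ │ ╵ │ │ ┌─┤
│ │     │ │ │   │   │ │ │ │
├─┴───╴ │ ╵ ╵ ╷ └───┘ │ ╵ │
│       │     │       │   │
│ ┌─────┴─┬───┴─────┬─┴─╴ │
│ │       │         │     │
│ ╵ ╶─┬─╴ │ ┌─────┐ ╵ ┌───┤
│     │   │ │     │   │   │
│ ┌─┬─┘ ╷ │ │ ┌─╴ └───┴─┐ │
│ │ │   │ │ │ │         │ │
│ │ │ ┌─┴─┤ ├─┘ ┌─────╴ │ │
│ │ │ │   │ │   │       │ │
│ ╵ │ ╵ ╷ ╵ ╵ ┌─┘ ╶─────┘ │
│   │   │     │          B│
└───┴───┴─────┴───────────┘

Checking each cell for number of passages:

Dead ends found at positions:
  (0, 12)
  (1, 3)
  (1, 10)
  (2, 5)
  (3, 7)
  (3, 12)
  (4, 2)
  (4, 4)
  (4, 11)
  (5, 6)
  (6, 0)
  (6, 12)
  (9, 2)
  (9, 11)
  (10, 1)
  (10, 4)
  (10, 6)
  (12, 7)
Total dead ends: 18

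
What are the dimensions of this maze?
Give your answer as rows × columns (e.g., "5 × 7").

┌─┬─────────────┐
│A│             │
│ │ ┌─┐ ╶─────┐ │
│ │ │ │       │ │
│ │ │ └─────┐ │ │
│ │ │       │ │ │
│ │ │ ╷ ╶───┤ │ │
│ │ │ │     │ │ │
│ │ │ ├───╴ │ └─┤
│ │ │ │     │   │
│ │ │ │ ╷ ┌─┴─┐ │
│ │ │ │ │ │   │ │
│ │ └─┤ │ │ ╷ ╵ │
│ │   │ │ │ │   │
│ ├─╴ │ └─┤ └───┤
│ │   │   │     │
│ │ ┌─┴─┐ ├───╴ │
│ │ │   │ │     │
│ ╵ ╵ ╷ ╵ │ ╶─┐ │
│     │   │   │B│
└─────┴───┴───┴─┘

Counting the maze dimensions:
Rows (vertical): 10
Columns (horizontal): 8
Dimensions: 10 × 8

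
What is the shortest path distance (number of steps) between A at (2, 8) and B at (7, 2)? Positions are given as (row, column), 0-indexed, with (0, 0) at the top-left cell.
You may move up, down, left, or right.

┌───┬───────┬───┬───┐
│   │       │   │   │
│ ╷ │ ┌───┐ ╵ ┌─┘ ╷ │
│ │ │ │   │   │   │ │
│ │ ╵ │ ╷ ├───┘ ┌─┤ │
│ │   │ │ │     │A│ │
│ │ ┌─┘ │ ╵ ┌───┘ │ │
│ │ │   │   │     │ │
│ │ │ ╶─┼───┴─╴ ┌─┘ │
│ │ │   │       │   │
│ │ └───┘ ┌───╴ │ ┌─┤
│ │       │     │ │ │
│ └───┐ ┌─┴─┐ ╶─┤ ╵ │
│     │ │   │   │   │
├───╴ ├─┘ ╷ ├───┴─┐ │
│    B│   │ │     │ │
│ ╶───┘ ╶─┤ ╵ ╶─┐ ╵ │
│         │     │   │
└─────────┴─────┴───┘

Finding path from (2, 8) to (7, 2):
Path: (2,8) → (3,8) → (3,7) → (4,7) → (4,6) → (4,5) → (4,4) → (5,4) → (5,3) → (5,2) → (5,1) → (4,1) → (3,1) → (2,1) → (1,1) → (0,1) → (0,0) → (1,0) → (2,0) → (3,0) → (4,0) → (5,0) → (6,0) → (6,1) → (6,2) → (7,2)
Distance: 25 steps

Solution:

┌───┬───────┬───┬───┐
│↓ ↰│       │   │   │
│ ╷ │ ┌───┐ ╵ ┌─┘ ╷ │
│↓│↑│ │   │   │   │ │
│ │ ╵ │ ╷ ├───┘ ┌─┤ │
│↓│↑  │ │ │     │A│ │
│ │ ┌─┘ │ ╵ ┌───┘ │ │
│↓│↑│   │   │  ↓ ↲│ │
│ │ │ ╶─┼───┴─╴ ┌─┘ │
│↓│↑│   │↓ ← ← ↲│   │
│ │ └───┘ ┌───╴ │ ┌─┤
│↓│↑ ← ← ↲│     │ │ │
│ └───┐ ┌─┴─┐ ╶─┤ ╵ │
│↳ → ↓│ │   │   │   │
├───╴ ├─┘ ╷ ├───┴─┐ │
│    B│   │ │     │ │
│ ╶───┘ ╶─┤ ╵ ╶─┐ ╵ │
│         │     │   │
└─────────┴─────┴───┘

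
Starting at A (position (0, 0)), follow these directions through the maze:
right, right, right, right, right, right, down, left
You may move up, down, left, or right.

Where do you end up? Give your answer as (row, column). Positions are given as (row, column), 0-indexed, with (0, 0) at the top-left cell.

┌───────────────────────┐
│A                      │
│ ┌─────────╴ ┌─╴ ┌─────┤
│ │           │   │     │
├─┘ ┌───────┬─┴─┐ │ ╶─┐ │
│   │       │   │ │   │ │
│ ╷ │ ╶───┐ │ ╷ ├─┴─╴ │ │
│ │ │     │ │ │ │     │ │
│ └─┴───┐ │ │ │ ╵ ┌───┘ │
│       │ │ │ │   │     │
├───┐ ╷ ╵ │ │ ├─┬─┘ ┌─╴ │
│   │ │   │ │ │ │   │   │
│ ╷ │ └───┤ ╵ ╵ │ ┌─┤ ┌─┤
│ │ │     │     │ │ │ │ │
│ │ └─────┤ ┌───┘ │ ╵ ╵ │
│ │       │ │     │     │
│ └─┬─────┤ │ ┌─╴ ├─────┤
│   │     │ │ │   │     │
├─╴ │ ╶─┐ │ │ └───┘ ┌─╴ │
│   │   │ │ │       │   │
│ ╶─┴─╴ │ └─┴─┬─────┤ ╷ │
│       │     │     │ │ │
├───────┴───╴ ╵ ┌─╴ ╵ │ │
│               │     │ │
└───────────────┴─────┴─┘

Following directions step by step:
Start: (0, 0)
  right: (0, 0) → (0, 1)
  right: (0, 1) → (0, 2)
  right: (0, 2) → (0, 3)
  right: (0, 3) → (0, 4)
  right: (0, 4) → (0, 5)
  right: (0, 5) → (0, 6)
  down: (0, 6) → (1, 6)
  left: (1, 6) → (1, 5)
Final position: (1, 5)

Path taken:

┌───────────────────────┐
│A → → → → → ↓          │
│ ┌─────────╴ ┌─╴ ┌─────┤
│ │        B ↲│   │     │
├─┘ ┌───────┬─┴─┐ │ ╶─┐ │
│   │       │   │ │   │ │
│ ╷ │ ╶───┐ │ ╷ ├─┴─╴ │ │
│ │ │     │ │ │ │     │ │
│ └─┴───┐ │ │ │ ╵ ┌───┘ │
│       │ │ │ │   │     │
├───┐ ╷ ╵ │ │ ├─┬─┘ ┌─╴ │
│   │ │   │ │ │ │   │   │
│ ╷ │ └───┤ ╵ ╵ │ ┌─┤ ┌─┤
│ │ │     │     │ │ │ │ │
│ │ └─────┤ ┌───┘ │ ╵ ╵ │
│ │       │ │     │     │
│ └─┬─────┤ │ ┌─╴ ├─────┤
│   │     │ │ │   │     │
├─╴ │ ╶─┐ │ │ └───┘ ┌─╴ │
│   │   │ │ │       │   │
│ ╶─┴─╴ │ └─┴─┬─────┤ ╷ │
│       │     │     │ │ │
├───────┴───╴ ╵ ┌─╴ ╵ │ │
│               │     │ │
└───────────────┴─────┴─┘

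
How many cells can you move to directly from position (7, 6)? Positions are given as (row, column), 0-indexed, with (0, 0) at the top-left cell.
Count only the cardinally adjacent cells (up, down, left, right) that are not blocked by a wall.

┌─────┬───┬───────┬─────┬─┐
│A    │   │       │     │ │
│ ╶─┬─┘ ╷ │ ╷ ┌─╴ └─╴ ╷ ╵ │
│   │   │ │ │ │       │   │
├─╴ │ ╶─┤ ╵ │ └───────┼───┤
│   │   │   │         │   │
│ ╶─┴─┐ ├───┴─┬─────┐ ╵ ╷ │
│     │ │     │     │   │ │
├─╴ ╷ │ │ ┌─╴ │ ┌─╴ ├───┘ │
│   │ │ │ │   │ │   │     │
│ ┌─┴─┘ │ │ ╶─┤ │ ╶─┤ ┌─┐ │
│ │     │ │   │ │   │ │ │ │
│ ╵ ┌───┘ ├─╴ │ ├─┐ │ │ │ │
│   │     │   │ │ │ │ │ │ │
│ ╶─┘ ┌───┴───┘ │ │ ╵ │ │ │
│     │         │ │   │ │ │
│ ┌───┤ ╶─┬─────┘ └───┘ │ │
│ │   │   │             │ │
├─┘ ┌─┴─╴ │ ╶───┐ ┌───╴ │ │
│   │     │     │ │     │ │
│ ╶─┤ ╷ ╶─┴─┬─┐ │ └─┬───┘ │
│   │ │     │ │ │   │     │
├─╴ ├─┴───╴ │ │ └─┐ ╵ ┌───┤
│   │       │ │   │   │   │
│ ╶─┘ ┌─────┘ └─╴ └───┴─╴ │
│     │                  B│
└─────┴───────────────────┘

Checking passable neighbors of (7, 6):
Neighbors: (7, 5), (7, 7)
Count: 2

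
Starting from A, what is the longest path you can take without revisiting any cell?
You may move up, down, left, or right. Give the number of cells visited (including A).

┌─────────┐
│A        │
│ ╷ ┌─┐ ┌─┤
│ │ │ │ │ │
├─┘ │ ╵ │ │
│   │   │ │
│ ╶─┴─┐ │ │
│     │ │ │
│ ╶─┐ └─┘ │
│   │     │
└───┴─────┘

Finding longest simple path using DFS:
Start: (0, 0)
Longest path visits 14 cells
Path: A → right → down → down → left → down → right → right → down → right → right → up → up → up

Solution:

┌─────────┐
│A ↓      │
│ ╷ ┌─┐ ┌─┤
│ │↓│ │ │B│
├─┘ │ ╵ │ │
│↓ ↲│   │↑│
│ ╶─┴─┐ │ │
│↳ → ↓│ │↑│
│ ╶─┐ └─┘ │
│   │↳ → ↑│
└───┴─────┘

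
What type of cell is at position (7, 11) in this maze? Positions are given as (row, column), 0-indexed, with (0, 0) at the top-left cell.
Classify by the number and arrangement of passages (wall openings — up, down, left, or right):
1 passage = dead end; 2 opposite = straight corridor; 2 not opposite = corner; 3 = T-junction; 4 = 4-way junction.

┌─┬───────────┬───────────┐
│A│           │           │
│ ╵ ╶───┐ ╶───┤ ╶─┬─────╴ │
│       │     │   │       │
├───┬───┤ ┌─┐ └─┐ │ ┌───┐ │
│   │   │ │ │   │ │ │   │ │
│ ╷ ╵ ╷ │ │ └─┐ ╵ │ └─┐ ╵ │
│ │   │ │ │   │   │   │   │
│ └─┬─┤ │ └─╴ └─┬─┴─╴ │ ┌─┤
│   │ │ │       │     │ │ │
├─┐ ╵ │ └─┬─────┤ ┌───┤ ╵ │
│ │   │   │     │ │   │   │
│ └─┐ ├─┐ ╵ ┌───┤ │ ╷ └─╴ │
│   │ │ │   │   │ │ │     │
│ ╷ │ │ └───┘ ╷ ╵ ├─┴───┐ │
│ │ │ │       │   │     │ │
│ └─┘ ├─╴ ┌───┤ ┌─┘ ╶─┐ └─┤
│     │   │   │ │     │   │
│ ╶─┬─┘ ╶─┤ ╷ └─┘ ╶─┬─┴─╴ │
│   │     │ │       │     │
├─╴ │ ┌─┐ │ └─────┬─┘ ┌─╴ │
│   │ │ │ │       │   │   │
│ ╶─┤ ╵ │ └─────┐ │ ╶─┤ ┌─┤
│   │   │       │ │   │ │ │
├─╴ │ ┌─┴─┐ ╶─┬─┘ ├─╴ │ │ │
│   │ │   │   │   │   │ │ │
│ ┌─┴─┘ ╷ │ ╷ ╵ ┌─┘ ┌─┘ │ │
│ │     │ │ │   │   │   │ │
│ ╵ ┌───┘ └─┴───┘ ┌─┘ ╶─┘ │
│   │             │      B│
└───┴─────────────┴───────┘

Checking cell at (7, 11):
Number of passages: 2
Cell type: corner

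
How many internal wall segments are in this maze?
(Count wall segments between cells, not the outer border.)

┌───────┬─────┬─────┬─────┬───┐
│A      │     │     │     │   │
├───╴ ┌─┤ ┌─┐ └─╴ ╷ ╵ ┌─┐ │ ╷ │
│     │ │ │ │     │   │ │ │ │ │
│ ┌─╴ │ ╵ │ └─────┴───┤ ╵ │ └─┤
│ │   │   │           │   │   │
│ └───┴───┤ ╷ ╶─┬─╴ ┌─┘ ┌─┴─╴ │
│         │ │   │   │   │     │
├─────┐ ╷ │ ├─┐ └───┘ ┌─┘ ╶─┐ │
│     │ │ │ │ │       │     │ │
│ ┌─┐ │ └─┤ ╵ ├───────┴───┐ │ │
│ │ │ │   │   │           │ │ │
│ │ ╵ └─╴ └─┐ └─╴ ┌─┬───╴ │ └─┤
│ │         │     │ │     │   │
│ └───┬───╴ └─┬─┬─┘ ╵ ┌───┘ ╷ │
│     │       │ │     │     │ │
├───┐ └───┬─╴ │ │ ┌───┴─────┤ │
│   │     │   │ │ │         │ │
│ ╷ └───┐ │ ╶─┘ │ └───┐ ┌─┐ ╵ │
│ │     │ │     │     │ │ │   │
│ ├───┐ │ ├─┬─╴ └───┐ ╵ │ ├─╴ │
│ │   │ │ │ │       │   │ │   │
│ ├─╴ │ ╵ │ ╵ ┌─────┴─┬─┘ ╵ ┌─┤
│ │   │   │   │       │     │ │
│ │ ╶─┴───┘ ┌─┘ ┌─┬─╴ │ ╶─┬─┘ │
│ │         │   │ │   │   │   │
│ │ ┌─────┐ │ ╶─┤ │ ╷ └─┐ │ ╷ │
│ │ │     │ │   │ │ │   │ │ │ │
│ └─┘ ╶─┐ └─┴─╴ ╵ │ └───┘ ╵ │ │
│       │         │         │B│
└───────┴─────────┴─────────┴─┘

Counting internal wall segments:
Total internal walls: 196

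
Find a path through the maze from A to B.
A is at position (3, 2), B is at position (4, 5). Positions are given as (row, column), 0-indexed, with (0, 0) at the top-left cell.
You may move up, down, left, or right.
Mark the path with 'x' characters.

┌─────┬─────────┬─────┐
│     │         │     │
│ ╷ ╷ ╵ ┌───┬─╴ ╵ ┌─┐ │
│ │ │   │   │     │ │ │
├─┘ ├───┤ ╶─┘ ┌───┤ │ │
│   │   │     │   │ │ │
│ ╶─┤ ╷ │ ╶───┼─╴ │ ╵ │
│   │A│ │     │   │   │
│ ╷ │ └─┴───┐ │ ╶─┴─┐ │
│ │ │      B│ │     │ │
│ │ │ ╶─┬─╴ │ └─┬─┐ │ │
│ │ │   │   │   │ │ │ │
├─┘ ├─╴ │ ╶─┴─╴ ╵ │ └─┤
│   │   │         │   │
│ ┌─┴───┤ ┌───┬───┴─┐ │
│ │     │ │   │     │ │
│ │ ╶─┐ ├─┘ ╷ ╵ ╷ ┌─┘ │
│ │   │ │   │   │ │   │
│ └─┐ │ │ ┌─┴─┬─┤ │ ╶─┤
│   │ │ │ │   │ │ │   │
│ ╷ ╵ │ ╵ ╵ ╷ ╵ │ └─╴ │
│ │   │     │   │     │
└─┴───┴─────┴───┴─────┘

Finding the shortest path from (3, 2) to (4, 5):
Path length: 4 steps
Directions: down → right → right → right

Solution:

┌─────┬─────────┬─────┐
│     │         │     │
│ ╷ ╷ ╵ ┌───┬─╴ ╵ ┌─┐ │
│ │ │   │   │     │ │ │
├─┘ ├───┤ ╶─┘ ┌───┤ │ │
│   │   │     │   │ │ │
│ ╶─┤ ╷ │ ╶───┼─╴ │ ╵ │
│   │A│ │     │   │   │
│ ╷ │ └─┴───┐ │ ╶─┴─┐ │
│ │ │x x x B│ │     │ │
│ │ │ ╶─┬─╴ │ └─┬─┐ │ │
│ │ │   │   │   │ │ │ │
├─┘ ├─╴ │ ╶─┴─╴ ╵ │ └─┤
│   │   │         │   │
│ ┌─┴───┤ ┌───┬───┴─┐ │
│ │     │ │   │     │ │
│ │ ╶─┐ ├─┘ ╷ ╵ ╷ ┌─┘ │
│ │   │ │   │   │ │   │
│ └─┐ │ │ ┌─┴─┬─┤ │ ╶─┤
│   │ │ │ │   │ │ │   │
│ ╷ ╵ │ ╵ ╵ ╷ ╵ │ └─╴ │
│ │   │     │   │     │
└─┴───┴─────┴───┴─────┘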